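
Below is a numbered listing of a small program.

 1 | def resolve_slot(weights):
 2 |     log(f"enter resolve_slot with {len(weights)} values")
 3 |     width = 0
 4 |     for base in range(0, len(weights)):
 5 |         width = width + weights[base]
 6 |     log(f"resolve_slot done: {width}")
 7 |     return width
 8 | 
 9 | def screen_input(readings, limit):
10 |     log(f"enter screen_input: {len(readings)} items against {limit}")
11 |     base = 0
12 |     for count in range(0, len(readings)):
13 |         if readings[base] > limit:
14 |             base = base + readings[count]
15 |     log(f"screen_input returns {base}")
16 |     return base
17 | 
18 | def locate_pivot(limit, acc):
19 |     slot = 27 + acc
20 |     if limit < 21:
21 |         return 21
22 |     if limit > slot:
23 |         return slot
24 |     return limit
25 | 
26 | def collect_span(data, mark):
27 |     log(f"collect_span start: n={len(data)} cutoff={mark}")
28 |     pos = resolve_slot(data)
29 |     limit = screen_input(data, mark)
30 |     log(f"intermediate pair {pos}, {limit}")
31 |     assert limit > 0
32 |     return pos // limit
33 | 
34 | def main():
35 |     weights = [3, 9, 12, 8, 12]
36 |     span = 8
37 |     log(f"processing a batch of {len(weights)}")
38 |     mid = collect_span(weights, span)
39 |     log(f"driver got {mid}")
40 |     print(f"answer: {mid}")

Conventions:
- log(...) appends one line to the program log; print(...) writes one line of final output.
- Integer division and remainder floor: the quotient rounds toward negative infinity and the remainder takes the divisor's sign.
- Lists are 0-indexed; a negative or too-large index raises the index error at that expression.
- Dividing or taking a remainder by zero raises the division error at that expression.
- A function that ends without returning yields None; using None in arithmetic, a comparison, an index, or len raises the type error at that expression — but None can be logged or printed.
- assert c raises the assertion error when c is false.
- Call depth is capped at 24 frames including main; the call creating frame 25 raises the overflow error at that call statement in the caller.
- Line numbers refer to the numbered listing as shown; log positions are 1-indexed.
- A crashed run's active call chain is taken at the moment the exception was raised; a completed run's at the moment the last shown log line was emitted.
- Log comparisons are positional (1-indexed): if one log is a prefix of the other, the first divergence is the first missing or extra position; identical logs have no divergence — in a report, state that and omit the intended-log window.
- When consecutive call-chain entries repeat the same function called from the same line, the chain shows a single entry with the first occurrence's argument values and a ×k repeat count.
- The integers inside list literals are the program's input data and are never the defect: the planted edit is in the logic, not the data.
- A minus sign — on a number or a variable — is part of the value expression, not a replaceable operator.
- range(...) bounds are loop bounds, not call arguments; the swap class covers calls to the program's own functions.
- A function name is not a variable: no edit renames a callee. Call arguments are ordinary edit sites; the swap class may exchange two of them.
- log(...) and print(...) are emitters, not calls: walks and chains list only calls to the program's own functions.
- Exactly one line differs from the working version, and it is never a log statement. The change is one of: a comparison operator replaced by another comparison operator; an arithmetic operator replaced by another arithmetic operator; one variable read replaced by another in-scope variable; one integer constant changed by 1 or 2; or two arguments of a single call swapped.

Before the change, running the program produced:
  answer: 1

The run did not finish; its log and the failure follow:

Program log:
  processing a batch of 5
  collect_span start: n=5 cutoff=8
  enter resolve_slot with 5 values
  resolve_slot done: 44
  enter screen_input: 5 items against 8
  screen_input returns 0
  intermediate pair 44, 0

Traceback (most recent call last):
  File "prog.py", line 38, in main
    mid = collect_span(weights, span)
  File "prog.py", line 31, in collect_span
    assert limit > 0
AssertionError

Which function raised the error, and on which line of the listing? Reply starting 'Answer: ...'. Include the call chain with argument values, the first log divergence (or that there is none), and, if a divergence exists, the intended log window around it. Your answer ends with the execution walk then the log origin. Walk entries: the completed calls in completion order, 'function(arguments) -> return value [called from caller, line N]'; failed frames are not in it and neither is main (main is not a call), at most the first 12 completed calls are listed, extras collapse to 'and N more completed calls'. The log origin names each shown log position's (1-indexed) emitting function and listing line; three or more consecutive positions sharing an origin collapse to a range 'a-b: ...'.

Answer: the error was raised in collect_span, line 31.
Core observation: Log line 6 is where behavior first shows: 'screen_input returns 0' appears instead of 'screen_input returns 33'.
Call chain: main -> collect_span([3, 9, 12, 8, 12], 8) (called at line 38).
First divergence: position 6; shown 'screen_input returns 0' vs intended 'screen_input returns 33'.
Intended log window:
  4: resolve_slot done: 44
  5: enter screen_input: 5 items against 8
  6: screen_input returns 33
  7: intermediate pair 44, 33
Execution walk:
  resolve_slot([3, 9, 12, 8, 12]) -> 44  [called from collect_span, line 28]
  screen_input([3, 9, 12, 8, 12], 8) -> 0  [called from collect_span, line 29]
Log line origins:
  1: emitted by main (line 37)
  2: emitted by collect_span (line 27)
  3: emitted by resolve_slot (line 2)
  4: emitted by resolve_slot (line 6)
  5: emitted by screen_input (line 10)
  6: emitted by screen_input (line 15)
  7: emitted by collect_span (line 30)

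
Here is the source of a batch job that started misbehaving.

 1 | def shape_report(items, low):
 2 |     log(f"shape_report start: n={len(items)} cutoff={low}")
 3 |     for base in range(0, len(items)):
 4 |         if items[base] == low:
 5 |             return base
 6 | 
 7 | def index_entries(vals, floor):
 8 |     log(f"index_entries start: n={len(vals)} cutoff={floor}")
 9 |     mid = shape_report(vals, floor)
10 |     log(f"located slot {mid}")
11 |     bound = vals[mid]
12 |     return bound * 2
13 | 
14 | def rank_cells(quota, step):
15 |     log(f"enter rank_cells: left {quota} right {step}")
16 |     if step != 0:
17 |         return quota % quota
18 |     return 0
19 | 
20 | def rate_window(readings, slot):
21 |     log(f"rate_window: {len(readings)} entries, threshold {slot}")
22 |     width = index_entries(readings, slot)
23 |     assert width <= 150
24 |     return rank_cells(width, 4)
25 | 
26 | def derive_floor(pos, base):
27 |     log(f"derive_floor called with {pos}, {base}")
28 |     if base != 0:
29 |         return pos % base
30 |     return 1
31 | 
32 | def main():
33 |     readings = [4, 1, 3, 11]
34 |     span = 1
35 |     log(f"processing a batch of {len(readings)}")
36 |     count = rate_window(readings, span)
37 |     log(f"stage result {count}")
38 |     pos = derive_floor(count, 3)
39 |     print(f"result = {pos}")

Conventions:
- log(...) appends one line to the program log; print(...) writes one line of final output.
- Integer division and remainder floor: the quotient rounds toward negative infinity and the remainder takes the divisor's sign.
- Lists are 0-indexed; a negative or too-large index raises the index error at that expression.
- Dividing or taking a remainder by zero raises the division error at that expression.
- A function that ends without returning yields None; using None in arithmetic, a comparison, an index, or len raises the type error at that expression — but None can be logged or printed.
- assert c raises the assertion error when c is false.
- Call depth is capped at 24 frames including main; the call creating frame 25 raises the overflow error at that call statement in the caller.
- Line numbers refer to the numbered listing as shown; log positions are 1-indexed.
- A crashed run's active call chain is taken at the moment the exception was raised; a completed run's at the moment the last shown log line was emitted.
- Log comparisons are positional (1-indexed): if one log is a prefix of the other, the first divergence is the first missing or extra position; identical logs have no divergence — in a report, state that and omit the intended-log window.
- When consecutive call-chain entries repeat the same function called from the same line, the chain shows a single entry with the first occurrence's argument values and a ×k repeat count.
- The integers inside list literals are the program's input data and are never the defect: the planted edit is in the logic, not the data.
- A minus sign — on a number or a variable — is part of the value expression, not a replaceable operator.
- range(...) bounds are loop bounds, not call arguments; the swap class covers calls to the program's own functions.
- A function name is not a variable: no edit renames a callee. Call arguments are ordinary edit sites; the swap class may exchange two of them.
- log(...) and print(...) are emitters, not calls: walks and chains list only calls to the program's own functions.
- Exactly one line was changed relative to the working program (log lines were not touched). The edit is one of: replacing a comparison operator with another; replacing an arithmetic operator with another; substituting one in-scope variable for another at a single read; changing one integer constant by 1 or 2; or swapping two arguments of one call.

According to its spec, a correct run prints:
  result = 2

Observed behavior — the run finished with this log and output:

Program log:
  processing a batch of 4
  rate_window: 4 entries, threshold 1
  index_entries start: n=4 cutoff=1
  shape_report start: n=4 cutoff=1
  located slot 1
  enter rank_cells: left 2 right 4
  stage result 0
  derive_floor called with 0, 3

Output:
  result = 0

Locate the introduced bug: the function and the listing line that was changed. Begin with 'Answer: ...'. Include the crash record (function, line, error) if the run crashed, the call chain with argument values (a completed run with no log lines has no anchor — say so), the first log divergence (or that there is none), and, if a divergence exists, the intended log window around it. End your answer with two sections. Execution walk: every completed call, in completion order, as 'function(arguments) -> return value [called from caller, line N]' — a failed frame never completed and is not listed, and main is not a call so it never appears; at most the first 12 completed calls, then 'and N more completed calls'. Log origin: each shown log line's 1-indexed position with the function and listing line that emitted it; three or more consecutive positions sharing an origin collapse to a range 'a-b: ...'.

Answer: the defect is in rank_cells at line 17.
Key observation: Everything matches until log position 7, which reads 'stage result 0' in place of 'stage result 2'.
Call chain: main -> derive_floor(0, 3) (called at line 38).
First divergence: position 7 — shown 'stage result 0', intended 'stage result 2'.
Intended log window:
  5: located slot 1
  6: enter rank_cells: left 2 right 4
  7: stage result 2
  8: derive_floor called with 2, 3
Execution walk:
  shape_report([4, 1, 3, 11], 1) -> 1  [called from index_entries, line 9]
  index_entries([4, 1, 3, 11], 1) -> 2  [called from rate_window, line 22]
  rank_cells(2, 4) -> 0  [called from rate_window, line 24]
  rate_window([4, 1, 3, 11], 1) -> 0  [called from main, line 36]
  derive_floor(0, 3) -> 0  [called from main, line 38]
Origin of each log line:
  1: from main, line 35
  2: from rate_window, line 21
  3: from index_entries, line 8
  4: from shape_report, line 2
  5: from index_entries, line 10
  6: from rank_cells, line 15
  7: from main, line 37
  8: from derive_floor, line 27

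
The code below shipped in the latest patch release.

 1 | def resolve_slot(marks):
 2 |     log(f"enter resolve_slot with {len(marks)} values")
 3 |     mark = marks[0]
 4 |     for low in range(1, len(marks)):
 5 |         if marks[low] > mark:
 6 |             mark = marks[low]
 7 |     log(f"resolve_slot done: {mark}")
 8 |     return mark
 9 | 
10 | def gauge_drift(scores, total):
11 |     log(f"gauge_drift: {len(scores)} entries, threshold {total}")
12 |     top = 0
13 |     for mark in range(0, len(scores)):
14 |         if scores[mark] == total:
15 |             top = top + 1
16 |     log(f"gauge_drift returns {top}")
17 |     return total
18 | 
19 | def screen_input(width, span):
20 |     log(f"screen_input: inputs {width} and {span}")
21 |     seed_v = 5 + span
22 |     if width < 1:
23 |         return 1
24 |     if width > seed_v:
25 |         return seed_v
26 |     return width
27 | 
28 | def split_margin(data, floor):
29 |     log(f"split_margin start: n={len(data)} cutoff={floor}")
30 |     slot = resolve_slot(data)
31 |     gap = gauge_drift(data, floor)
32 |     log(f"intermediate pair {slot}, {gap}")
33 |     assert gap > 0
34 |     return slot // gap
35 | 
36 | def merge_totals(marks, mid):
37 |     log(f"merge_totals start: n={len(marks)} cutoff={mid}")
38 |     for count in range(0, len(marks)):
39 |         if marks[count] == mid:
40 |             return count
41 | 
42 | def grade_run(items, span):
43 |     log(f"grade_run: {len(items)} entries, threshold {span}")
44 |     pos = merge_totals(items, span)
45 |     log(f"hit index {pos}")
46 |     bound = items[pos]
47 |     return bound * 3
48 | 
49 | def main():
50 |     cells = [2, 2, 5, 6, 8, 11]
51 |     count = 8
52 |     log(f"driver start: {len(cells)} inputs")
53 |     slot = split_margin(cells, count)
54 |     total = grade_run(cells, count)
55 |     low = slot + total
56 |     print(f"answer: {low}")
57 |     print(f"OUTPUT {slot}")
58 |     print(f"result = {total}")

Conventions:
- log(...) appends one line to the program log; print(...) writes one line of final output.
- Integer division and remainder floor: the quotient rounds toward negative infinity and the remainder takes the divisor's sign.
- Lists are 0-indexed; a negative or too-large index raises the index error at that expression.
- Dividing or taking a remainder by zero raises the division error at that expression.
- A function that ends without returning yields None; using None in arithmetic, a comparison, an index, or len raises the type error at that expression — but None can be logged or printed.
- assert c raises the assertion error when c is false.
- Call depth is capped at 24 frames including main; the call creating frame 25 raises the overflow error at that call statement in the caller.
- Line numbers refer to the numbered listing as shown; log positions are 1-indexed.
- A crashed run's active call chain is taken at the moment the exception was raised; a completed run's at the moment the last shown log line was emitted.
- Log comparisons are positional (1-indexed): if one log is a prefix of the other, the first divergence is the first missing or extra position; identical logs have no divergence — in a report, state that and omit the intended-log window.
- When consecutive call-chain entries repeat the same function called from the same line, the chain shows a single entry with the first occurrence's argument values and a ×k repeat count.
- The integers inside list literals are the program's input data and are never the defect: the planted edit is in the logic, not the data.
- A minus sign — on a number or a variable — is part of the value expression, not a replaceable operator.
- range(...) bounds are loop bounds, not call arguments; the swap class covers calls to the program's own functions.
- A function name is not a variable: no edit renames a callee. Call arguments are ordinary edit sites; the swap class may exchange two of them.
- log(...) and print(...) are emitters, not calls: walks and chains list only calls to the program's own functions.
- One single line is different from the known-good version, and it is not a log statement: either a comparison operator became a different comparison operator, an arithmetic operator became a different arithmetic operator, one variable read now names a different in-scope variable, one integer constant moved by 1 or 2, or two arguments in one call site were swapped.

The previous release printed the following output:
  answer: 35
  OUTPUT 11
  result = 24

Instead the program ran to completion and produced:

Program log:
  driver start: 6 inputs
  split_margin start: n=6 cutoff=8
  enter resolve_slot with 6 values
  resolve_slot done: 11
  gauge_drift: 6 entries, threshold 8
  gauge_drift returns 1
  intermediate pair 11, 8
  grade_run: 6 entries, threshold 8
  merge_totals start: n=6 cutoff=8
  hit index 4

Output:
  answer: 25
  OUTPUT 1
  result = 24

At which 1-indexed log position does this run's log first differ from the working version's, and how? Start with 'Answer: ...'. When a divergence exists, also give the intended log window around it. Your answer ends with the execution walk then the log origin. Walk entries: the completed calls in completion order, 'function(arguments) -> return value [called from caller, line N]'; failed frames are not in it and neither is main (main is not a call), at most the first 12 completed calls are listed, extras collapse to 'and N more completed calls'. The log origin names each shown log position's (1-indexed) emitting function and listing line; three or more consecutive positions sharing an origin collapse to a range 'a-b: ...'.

Answer: at position 7 the run shows 'intermediate pair 11, 8' where the working version logs 'intermediate pair 11, 1'.
Intended log window:
  5: gauge_drift: 6 entries, threshold 8
  6: gauge_drift returns 1
  7: intermediate pair 11, 1
  8: grade_run: 6 entries, threshold 8
Execution walk:
  resolve_slot([2, 2, 5, 6, 8, 11]) -> 11  [called from split_margin, line 30]
  gauge_drift([2, 2, 5, 6, 8, 11], 8) -> 8  [called from split_margin, line 31]
  split_margin([2, 2, 5, 6, 8, 11], 8) -> 1  [called from main, line 53]
  merge_totals([2, 2, 5, 6, 8, 11], 8) -> 4  [called from grade_run, line 44]
  grade_run([2, 2, 5, 6, 8, 11], 8) -> 24  [called from main, line 54]
Log origin:
  1: emitted by main (line 52)
  2: emitted by split_margin (line 29)
  3: emitted by resolve_slot (line 2)
  4: emitted by resolve_slot (line 7)
  5: emitted by gauge_drift (line 11)
  6: emitted by gauge_drift (line 16)
  7: emitted by split_margin (line 32)
  8: emitted by grade_run (line 43)
  9: emitted by merge_totals (line 37)
  10: emitted by grade_run (line 45)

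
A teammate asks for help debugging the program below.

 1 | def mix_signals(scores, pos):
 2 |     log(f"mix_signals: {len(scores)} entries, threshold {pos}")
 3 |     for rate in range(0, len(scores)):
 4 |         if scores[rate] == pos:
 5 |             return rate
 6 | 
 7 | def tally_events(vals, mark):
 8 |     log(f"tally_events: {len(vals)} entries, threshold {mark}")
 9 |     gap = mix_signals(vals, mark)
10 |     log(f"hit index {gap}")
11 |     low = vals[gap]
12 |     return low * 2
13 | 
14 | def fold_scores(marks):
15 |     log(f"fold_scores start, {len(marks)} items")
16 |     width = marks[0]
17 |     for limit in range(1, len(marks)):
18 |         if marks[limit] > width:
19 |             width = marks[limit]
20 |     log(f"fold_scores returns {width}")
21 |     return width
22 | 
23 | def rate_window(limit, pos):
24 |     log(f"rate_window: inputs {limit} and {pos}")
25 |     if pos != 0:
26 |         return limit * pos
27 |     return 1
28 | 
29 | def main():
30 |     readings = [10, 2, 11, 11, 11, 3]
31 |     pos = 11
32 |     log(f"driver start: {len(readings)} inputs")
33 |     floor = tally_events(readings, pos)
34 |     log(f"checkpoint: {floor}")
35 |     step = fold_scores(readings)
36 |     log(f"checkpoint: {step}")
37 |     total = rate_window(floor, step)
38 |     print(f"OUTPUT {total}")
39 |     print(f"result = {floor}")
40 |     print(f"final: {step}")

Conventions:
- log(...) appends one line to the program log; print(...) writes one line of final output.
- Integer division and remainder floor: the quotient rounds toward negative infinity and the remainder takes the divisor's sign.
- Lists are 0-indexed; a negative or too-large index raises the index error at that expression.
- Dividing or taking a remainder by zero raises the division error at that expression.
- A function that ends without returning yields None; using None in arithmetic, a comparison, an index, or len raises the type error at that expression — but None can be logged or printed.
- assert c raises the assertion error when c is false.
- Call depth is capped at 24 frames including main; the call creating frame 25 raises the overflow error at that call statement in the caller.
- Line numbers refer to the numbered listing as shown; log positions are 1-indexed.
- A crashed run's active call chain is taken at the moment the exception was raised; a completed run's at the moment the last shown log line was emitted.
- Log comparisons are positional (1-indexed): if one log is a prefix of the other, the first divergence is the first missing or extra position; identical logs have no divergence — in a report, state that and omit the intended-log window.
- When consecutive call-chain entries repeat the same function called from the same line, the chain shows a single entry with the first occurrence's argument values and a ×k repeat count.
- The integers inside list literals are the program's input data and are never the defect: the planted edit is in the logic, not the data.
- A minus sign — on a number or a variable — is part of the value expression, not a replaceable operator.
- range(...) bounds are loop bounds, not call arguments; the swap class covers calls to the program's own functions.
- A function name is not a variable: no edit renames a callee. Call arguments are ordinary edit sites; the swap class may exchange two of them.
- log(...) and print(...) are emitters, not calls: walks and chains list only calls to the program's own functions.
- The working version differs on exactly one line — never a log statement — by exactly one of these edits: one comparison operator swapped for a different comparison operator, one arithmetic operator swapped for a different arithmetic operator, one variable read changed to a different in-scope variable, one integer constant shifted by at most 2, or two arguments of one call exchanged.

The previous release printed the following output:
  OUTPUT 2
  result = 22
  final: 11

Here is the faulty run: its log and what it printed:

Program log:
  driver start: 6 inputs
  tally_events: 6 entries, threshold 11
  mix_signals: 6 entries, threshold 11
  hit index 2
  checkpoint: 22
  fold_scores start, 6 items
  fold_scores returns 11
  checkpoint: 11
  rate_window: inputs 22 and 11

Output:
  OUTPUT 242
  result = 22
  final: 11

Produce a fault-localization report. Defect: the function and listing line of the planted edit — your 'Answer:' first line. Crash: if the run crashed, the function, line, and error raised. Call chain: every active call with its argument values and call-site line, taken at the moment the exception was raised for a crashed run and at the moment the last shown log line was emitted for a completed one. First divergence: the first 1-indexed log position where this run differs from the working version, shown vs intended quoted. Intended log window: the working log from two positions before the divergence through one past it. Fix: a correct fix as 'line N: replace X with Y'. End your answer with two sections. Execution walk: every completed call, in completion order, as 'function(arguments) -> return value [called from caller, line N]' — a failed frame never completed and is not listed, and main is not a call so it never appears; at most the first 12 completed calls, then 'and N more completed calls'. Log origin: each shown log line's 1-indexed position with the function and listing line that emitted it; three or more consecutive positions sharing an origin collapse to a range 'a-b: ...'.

Answer: the defect is in rate_window at line 26.
Key fact: The two runs log identically and part ways only at the printed values.
Call chain: main -> rate_window(22, 11) (called at line 37).
First divergence: there is none — every log position agrees.
Execution walk:
  mix_signals([10, 2, 11, 11, 11, 3], 11) -> 2  [called from tally_events, line 9]
  tally_events([10, 2, 11, 11, 11, 3], 11) -> 22  [called from main, line 33]
  fold_scores([10, 2, 11, 11, 11, 3]) -> 11  [called from main, line 35]
  rate_window(22, 11) -> 242  [called from main, line 37]
Log origins:
  1: from main, line 32
  2: from tally_events, line 8
  3: from mix_signals, line 2
  4: from tally_events, line 10
  5: from main, line 34
  6: from fold_scores, line 15
  7: from fold_scores, line 20
  8: from main, line 36
  9: from rate_window, line 24
A correct fix: line 26: replace `*` with `//`.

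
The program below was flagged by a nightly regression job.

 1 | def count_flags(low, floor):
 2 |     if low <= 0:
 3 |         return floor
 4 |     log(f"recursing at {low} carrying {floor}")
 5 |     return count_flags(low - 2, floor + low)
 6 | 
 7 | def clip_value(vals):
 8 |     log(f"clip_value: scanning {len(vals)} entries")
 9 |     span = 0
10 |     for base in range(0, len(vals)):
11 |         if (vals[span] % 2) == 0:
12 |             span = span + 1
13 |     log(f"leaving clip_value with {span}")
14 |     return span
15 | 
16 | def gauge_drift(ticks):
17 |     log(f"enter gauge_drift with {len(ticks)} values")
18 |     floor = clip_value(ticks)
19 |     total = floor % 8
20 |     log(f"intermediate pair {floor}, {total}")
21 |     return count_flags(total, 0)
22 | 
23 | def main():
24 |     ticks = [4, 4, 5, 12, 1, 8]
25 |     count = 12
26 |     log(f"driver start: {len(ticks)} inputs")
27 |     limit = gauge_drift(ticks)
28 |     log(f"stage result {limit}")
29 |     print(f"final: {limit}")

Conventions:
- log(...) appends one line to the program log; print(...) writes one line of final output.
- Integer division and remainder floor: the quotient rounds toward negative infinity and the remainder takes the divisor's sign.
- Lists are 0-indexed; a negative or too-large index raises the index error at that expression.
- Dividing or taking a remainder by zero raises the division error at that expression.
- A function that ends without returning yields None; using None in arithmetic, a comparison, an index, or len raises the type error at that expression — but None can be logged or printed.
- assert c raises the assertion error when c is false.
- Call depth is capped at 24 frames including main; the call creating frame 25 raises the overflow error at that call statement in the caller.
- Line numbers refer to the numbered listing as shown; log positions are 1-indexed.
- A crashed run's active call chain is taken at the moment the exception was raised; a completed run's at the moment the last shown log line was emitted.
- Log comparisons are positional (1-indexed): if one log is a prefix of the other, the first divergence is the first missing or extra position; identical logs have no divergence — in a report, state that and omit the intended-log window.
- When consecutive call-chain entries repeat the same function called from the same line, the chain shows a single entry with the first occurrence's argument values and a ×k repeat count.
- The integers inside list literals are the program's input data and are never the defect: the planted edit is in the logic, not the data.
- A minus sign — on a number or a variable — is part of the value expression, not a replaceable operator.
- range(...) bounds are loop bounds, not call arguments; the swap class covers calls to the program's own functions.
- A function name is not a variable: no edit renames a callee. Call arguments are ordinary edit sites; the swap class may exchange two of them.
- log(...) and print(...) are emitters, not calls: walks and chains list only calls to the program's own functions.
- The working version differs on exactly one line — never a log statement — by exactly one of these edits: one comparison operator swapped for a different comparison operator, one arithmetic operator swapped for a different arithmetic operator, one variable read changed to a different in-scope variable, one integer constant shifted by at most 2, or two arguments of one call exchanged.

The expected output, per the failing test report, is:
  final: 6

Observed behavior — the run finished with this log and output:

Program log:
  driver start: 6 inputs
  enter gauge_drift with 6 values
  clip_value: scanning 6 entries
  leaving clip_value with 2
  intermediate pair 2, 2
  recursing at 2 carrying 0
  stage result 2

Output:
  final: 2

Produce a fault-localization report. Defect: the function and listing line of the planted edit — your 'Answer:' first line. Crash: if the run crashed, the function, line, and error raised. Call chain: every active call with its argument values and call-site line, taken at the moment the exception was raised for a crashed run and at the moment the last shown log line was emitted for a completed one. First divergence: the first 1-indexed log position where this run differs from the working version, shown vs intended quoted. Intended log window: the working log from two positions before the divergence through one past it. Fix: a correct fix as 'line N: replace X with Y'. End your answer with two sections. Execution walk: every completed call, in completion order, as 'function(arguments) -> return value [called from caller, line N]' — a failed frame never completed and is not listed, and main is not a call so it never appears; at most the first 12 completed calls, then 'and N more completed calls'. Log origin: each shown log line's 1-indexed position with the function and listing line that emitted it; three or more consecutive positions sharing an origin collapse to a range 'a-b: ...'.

Answer: the defect is in clip_value at line 11.
Key fact: Position 4 is the first bad log line: 'leaving clip_value with 2' should read 'leaving clip_value with 4'.
Call chain: main.
First divergence: position 4 — the shown line 'leaving clip_value with 2' should read 'leaving clip_value with 4'.
Intended log window:
  2: enter gauge_drift with 6 values
  3: clip_value: scanning 6 entries
  4: leaving clip_value with 4
  5: intermediate pair 4, 4
Execution walk:
  clip_value([4, 4, 5, 12, 1, 8]) -> 2  [called from gauge_drift, line 18]
  count_flags(0, 2) -> 2  [called from count_flags, line 5]
  count_flags(2, 0) -> 2  [called from gauge_drift, line 21]
  gauge_drift([4, 4, 5, 12, 1, 8]) -> 2  [called from main, line 27]
Log origins:
  1: emitted by main (line 26)
  2: emitted by gauge_drift (line 17)
  3: emitted by clip_value (line 8)
  4: emitted by clip_value (line 13)
  5: emitted by gauge_drift (line 20)
  6: emitted by count_flags (line 4)
  7: emitted by main (line 28)
A correct fix: line 11: replace `span` with `base`.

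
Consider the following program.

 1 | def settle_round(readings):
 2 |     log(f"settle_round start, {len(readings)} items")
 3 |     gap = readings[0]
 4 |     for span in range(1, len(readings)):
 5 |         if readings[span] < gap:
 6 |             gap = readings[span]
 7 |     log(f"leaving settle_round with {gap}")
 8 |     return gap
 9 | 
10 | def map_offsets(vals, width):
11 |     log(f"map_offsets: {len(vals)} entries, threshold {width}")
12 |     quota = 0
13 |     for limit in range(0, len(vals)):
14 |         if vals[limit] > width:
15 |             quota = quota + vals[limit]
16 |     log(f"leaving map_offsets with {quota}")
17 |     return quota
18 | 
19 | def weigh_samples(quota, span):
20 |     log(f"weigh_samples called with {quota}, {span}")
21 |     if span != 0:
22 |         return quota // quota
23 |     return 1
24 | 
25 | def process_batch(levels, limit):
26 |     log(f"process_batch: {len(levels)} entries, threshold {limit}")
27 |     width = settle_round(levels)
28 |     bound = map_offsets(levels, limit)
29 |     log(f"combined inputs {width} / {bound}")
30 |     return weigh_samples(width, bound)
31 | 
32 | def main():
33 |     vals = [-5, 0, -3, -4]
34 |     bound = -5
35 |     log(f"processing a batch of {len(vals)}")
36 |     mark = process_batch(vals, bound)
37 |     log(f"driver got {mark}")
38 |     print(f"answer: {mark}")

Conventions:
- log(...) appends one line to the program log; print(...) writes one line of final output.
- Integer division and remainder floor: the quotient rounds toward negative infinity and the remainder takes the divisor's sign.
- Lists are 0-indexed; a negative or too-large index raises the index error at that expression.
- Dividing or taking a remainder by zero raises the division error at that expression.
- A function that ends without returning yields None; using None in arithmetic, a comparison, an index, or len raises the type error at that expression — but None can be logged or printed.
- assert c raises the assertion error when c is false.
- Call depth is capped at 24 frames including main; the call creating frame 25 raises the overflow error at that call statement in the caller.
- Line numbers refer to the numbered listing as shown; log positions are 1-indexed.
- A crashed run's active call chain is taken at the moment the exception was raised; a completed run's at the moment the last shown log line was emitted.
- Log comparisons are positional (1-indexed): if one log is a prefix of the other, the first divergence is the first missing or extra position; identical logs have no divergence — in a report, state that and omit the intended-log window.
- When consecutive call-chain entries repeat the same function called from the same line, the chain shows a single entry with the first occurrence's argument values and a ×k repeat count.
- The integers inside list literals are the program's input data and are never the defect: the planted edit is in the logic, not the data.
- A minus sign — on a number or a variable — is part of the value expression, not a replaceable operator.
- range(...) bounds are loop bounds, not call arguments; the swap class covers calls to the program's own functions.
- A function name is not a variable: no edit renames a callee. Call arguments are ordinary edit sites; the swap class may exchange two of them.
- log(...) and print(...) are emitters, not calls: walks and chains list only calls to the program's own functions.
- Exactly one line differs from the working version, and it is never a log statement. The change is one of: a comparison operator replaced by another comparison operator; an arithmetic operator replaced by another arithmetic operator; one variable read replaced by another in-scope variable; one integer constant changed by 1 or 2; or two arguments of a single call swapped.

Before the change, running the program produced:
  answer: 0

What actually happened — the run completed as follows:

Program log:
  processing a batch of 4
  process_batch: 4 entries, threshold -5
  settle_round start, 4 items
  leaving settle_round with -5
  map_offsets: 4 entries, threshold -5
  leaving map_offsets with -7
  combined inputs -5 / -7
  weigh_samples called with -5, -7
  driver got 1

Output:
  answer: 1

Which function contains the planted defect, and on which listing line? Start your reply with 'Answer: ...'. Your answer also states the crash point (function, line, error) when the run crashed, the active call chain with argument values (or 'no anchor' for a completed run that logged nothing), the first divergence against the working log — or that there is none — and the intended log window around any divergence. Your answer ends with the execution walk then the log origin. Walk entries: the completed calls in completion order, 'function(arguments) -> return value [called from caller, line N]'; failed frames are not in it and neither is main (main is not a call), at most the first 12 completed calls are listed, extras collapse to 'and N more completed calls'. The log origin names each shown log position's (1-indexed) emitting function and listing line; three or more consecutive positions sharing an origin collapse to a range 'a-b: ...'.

Answer: the defect is in weigh_samples at line 22.
Key fact: Position 9 is the first bad log line: 'driver got 1' should read 'driver got 0'.
Call chain: main.
First divergence: position 9 — shown 'driver got 1', intended 'driver got 0'.
Intended log window:
  7: combined inputs -5 / -7
  8: weigh_samples called with -5, -7
  9: driver got 0
Execution walk:
  settle_round([-5, 0, -3, -4]) -> -5  [called from process_batch, line 27]
  map_offsets([-5, 0, -3, -4], -5) -> -7  [called from process_batch, line 28]
  weigh_samples(-5, -7) -> 1  [called from process_batch, line 30]
  process_batch([-5, 0, -3, -4], -5) -> 1  [called from main, line 36]
Log origins:
  1: logged in main at line 35
  2: logged in process_batch at line 26
  3: logged in settle_round at line 2
  4: logged in settle_round at line 7
  5: logged in map_offsets at line 11
  6: logged in map_offsets at line 16
  7: logged in process_batch at line 29
  8: logged in weigh_samples at line 20
  9: logged in main at line 37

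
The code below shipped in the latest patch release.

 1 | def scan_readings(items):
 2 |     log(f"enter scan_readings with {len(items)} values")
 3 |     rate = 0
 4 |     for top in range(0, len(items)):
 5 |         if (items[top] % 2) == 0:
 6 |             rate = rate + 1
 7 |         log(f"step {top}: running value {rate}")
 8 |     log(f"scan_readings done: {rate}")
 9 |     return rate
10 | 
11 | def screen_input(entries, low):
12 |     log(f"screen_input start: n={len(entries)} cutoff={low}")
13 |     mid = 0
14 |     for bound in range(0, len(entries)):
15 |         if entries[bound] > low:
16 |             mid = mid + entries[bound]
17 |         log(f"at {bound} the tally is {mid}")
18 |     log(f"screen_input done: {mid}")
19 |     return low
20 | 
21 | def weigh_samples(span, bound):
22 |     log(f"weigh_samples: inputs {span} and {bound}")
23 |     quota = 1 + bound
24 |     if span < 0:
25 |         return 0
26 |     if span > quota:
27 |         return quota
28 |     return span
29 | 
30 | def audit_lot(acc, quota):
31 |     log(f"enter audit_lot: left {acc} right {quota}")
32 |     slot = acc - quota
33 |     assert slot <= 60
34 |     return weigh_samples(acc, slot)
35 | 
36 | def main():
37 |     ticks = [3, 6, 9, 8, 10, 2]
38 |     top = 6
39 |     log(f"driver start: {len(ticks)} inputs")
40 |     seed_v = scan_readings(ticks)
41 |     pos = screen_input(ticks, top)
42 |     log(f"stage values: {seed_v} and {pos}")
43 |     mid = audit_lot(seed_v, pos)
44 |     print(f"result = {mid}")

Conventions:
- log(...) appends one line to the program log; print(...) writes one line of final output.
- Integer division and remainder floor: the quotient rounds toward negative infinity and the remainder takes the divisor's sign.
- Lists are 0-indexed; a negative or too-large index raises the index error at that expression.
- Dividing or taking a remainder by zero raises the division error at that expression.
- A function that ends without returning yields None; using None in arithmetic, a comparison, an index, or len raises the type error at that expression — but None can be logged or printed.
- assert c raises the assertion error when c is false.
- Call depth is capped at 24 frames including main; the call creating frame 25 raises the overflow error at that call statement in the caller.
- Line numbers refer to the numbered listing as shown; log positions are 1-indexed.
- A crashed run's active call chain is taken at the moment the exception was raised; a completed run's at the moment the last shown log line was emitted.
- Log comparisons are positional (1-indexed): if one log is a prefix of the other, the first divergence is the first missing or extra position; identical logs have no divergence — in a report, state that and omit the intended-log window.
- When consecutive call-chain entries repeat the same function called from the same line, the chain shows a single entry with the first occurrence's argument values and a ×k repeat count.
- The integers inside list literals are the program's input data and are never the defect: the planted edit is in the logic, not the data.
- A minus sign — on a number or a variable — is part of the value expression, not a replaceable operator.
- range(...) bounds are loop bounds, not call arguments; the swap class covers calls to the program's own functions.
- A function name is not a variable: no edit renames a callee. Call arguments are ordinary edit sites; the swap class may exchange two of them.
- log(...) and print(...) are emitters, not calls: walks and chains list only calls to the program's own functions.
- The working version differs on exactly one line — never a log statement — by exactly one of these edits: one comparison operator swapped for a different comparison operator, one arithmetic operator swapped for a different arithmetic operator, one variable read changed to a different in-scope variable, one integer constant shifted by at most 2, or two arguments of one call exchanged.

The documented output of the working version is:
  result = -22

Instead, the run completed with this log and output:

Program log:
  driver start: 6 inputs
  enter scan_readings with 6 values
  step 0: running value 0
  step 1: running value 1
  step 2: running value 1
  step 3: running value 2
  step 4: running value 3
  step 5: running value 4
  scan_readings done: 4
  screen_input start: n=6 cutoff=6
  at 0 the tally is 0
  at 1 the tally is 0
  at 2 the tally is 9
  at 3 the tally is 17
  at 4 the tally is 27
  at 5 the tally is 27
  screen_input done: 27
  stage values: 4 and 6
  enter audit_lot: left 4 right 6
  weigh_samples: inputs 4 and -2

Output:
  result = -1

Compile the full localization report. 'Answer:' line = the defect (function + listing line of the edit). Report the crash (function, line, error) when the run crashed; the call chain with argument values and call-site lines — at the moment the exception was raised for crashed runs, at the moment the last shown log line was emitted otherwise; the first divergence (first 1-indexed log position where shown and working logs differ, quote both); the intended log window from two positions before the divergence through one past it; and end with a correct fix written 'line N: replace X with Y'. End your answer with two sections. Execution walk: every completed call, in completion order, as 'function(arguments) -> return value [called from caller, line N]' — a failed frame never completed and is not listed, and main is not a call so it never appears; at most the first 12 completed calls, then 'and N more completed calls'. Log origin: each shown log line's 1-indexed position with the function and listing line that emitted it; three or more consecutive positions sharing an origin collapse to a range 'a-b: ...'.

Answer: the defect is in screen_input at line 19.
Key observation: Everything matches until log position 18, which reads 'stage values: 4 and 6' in place of 'stage values: 4 and 27'.
Call chain: main -> audit_lot(4, 6) (called at line 43) -> weigh_samples(4, -2) (called at line 34).
First divergence: position 18 — shown 'stage values: 4 and 6', intended 'stage values: 4 and 27'.
Intended log window:
  16: at 5 the tally is 27
  17: screen_input done: 27
  18: stage values: 4 and 27
  19: enter audit_lot: left 4 right 27
Execution walk:
  scan_readings([3, 6, 9, 8, 10, 2]) -> 4  [called from main, line 40]
  screen_input([3, 6, 9, 8, 10, 2], 6) -> 6  [called from main, line 41]
  weigh_samples(4, -2) -> -1  [called from audit_lot, line 34]
  audit_lot(4, 6) -> -1  [called from main, line 43]
Log line origins:
  1 — main, line 39
  2 — scan_readings, line 2
  3-8 — scan_readings, line 7
  9 — scan_readings, line 8
  10 — screen_input, line 12
  11-16 — screen_input, line 17
  17 — screen_input, line 18
  18 — main, line 42
  19 — audit_lot, line 31
  20 — weigh_samples, line 22
A correct fix: line 19: replace `low` with `mid`.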